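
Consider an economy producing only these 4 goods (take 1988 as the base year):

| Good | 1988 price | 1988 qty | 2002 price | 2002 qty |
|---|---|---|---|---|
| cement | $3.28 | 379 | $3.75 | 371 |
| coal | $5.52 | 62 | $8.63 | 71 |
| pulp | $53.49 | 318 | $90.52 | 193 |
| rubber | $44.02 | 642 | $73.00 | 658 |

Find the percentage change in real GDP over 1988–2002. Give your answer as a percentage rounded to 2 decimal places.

-12.72%

Real GDP 1988 = Nominal GDP 1988 = 3.28·379 + 5.52·62 + 53.49·318 + 44.02·642 = 46856.02.
Real GDP 2002 (at 1988 prices) = 3.28·371 + 5.52·71 + 53.49·193 + 44.02·658 = 40897.53.
Real growth = 40897.53/46856.02 − 1 = -0.1272.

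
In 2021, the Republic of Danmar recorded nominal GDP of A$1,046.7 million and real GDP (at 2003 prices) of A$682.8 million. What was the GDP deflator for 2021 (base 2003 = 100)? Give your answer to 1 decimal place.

153.3

GDP deflator = (Nominal / Real) × 100 = 1046.7 / 682.8 × 100 = 153.30.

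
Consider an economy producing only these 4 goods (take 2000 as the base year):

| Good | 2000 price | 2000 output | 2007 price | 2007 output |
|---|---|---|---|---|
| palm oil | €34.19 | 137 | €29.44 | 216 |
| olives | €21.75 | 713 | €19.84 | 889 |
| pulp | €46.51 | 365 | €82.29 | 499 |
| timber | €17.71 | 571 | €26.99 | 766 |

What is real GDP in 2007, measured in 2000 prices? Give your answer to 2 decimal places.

Real GDP 2007 = Σ (p_2000 × q_2007) = 34.19·216 + 21.75·889 + 46.51·499 + 17.71·766 = 63495.14.

€63495.14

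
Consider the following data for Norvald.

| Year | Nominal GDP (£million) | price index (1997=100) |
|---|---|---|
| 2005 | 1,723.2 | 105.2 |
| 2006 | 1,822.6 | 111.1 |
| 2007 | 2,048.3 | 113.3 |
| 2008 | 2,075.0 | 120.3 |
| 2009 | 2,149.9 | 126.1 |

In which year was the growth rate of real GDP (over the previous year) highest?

2006: real = 1822.6/1.111 = 1640.50; growth vs 2005 (1638.02) = 0.15%.
2007: real = 2048.3/1.133 = 1807.86; growth vs 2006 (1640.50) = 10.20%.
2008: real = 2075.0/1.203 = 1724.85; growth vs 2007 (1807.86) = -4.59%.
2009: real = 2149.9/1.261 = 1704.92; growth vs 2008 (1724.85) = -1.16%.

2007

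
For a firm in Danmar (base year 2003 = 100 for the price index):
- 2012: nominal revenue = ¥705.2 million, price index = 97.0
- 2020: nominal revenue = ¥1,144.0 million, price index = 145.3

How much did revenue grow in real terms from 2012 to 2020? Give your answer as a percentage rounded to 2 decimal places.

Deflate each year: 2012 → 705.2/0.970 = 727.01; 2020 → 1144.0/1.453 = 787.34.
So real revenue changed by 787.34/727.01 − 1 = 0.0830, i.e. 8.30%.

8.30%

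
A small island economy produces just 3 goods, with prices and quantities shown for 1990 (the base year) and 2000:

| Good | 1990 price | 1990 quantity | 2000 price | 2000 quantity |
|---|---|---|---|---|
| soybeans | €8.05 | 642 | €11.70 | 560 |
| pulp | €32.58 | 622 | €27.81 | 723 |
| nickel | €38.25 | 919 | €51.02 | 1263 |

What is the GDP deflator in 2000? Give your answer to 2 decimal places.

Nominal GDP 2000 = 11.70·560 + 27.81·723 + 51.02·1263 = 91096.89.
Real GDP 2000 (at 1990 prices) = 8.05·560 + 32.58·723 + 38.25·1263 = 76373.09.
Deflator = Nominal/Real × 100 = 91096.89/76373.09 × 100 = 119.279.

119.28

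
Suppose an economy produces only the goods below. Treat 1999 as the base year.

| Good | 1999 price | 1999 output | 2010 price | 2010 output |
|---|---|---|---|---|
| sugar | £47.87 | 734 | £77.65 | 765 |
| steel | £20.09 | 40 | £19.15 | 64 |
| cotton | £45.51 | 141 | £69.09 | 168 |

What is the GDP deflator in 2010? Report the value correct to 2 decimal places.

Nominal GDP 2010 = 77.65·765 + 19.15·64 + 69.09·168 = 72234.97.
Real GDP 2010 (at 1999 prices) = 47.87·765 + 20.09·64 + 45.51·168 = 45551.99.
Deflator = Nominal/Real × 100 = 72234.97/45551.99 × 100 = 158.577.

158.58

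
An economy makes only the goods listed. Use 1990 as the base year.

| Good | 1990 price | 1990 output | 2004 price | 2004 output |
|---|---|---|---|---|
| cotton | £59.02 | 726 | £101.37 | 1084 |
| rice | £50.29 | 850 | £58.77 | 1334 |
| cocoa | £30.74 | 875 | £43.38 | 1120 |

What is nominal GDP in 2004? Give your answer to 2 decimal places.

£236869.86

Nominal GDP 2004 = Σ (p_2004 × q_2004) = 101.37·1084 + 58.77·1334 + 43.38·1120 = 236869.86.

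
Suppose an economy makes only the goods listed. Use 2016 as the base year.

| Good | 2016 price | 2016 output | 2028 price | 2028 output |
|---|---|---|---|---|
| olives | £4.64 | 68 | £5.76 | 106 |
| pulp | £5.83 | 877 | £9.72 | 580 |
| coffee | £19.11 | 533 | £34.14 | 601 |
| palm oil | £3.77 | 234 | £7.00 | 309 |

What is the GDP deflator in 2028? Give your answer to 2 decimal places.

175.08

Nominal GDP 2028 = 5.76·106 + 9.72·580 + 34.14·601 + 7.00·309 = 28929.30.
Real GDP 2028 (at 2016 prices) = 4.64·106 + 5.83·580 + 19.11·601 + 3.77·309 = 16523.28.
Deflator = Nominal/Real × 100 = 28929.30/16523.28 × 100 = 175.082.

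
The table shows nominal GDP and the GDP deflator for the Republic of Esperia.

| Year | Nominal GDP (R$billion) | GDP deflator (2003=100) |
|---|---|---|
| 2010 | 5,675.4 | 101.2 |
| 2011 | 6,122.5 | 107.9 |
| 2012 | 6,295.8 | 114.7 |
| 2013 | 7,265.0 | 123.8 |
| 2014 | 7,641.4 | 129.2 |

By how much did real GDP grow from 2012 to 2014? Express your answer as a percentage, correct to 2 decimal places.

7.75%

Real GDP 2012 = 6295.8/1.147 = 5488.93.
Real GDP 2014 = 7641.4/1.292 = 5914.40.
Change = 5914.40/5488.93 − 1 = 0.0775.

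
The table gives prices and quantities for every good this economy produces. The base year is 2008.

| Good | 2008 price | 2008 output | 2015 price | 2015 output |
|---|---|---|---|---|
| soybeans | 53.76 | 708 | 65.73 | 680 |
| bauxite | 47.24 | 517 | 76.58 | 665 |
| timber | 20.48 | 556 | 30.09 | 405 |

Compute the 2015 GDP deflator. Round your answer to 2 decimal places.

141.36

Nominal GDP 2015 = 65.73·680 + 76.58·665 + 30.09·405 = 107808.55.
Real GDP 2015 (at 2008 prices) = 53.76·680 + 47.24·665 + 20.48·405 = 76265.80.
Deflator = Nominal/Real × 100 = 107808.55/76265.80 × 100 = 141.359.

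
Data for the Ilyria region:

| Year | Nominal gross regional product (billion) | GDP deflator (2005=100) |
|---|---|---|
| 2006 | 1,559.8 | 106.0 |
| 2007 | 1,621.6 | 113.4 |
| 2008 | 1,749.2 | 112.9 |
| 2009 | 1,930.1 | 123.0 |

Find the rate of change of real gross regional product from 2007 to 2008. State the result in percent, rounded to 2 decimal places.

Real gross regional product 2007 = 1621.6/1.134 = 1429.98.
Real gross regional product 2008 = 1749.2/1.129 = 1549.34.
Change = 1549.34/1429.98 − 1 = 0.0835.

8.35%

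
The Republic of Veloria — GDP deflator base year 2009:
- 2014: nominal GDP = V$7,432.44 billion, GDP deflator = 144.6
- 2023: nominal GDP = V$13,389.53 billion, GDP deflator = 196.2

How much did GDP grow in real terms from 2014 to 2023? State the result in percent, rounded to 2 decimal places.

32.77%

Deflate each year: 2014 → 7432.44/1.446 = 5140.00; 2023 → 13389.53/1.962 = 6824.43.
So real GDP changed by 6824.43/5140.00 − 1 = 0.3277, i.e. 32.77%.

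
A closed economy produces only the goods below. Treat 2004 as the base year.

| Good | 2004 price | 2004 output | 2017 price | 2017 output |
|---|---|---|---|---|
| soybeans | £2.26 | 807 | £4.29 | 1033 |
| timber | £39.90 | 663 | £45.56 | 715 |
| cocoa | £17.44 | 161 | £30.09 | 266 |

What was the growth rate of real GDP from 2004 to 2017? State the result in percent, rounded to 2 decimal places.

14.21%

Real GDP 2004 = Nominal GDP 2004 = 2.26·807 + 39.90·663 + 17.44·161 = 31085.36.
Real GDP 2017 (at 2004 prices) = 2.26·1033 + 39.90·715 + 17.44·266 = 35502.12.
Real growth = 35502.12/31085.36 − 1 = 0.1421.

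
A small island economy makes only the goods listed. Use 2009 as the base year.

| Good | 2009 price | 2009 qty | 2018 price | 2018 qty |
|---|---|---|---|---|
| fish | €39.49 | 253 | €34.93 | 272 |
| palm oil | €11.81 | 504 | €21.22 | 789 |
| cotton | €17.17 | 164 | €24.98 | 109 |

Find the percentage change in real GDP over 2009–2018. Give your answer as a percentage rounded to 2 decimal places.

Real GDP 2009 = Nominal GDP 2009 = 39.49·253 + 11.81·504 + 17.17·164 = 18759.09.
Real GDP 2018 (at 2009 prices) = 39.49·272 + 11.81·789 + 17.17·109 = 21930.90.
Real growth = 21930.90/18759.09 − 1 = 0.1691.

16.91%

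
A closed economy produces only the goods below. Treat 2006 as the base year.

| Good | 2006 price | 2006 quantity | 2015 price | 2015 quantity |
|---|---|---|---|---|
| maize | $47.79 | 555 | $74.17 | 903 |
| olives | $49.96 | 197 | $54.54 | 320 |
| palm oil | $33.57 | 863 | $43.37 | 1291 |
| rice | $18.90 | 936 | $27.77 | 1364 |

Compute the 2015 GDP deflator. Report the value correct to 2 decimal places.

Nominal GDP 2015 = 74.17·903 + 54.54·320 + 43.37·1291 + 27.77·1364 = 178297.26.
Real GDP 2015 (at 2006 prices) = 47.79·903 + 49.96·320 + 33.57·1291 + 18.90·1364 = 128260.04.
Deflator = Nominal/Real × 100 = 178297.26/128260.04 × 100 = 139.012.

139.01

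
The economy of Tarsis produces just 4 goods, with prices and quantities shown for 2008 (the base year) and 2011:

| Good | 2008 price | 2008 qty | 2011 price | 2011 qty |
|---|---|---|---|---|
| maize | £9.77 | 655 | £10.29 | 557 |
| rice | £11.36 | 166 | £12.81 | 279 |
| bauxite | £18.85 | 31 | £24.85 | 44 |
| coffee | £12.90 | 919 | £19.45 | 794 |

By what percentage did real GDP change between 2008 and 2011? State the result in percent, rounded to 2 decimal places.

Real GDP 2008 = Nominal GDP 2008 = 9.77·655 + 11.36·166 + 18.85·31 + 12.90·919 = 20724.56.
Real GDP 2011 (at 2008 prices) = 9.77·557 + 11.36·279 + 18.85·44 + 12.90·794 = 19683.33.
Real growth = 19683.33/20724.56 − 1 = -0.0502.

-5.02%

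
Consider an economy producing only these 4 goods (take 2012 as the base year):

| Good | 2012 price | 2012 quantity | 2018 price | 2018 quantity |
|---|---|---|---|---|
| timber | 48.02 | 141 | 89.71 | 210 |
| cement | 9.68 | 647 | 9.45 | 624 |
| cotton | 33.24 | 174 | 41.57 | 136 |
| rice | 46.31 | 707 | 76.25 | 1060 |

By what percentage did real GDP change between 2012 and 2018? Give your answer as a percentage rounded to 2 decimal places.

35.25%

Real GDP 2012 = Nominal GDP 2012 = 48.02·141 + 9.68·647 + 33.24·174 + 46.31·707 = 51558.71.
Real GDP 2018 (at 2012 prices) = 48.02·210 + 9.68·624 + 33.24·136 + 46.31·1060 = 69733.76.
Real growth = 69733.76/51558.71 − 1 = 0.3525.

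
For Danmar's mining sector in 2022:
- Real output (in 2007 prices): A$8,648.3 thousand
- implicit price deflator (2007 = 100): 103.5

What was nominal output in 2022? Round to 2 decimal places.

A$8,950.99 thousand

Nominal output = Real × (implicit price deflator/100) = 8648.3 × 1.035 = 8950.99.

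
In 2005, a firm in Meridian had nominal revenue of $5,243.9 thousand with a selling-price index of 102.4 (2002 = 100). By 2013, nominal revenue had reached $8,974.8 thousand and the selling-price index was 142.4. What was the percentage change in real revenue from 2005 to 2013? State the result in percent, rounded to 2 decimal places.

23.07%

Real revenue 2005 = 5243.9 / 1.024 = 5121.00.
Real revenue 2013 = 8974.8 / 1.424 = 6302.53.
Real growth = 6302.53 / 5121.00 − 1 = 0.2307.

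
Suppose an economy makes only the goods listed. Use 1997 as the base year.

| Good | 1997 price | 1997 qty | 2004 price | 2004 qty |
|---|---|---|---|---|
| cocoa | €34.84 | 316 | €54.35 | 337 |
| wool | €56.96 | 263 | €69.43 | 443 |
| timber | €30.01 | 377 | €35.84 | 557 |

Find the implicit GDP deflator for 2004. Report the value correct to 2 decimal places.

128.58

Nominal GDP 2004 = 54.35·337 + 69.43·443 + 35.84·557 = 69036.32.
Real GDP 2004 (at 1997 prices) = 34.84·337 + 56.96·443 + 30.01·557 = 53689.93.
Deflator = Nominal/Real × 100 = 69036.32/53689.93 × 100 = 128.583.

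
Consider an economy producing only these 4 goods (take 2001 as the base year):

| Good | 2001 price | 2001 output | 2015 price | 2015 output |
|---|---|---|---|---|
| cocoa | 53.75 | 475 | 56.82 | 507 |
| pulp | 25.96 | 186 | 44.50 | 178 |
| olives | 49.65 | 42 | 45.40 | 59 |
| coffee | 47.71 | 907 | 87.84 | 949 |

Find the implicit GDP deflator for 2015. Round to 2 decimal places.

153.31

Nominal GDP 2015 = 56.82·507 + 44.50·178 + 45.40·59 + 87.84·949 = 122767.50.
Real GDP 2015 (at 2001 prices) = 53.75·507 + 25.96·178 + 49.65·59 + 47.71·949 = 80078.27.
Deflator = Nominal/Real × 100 = 122767.50/80078.27 × 100 = 153.309.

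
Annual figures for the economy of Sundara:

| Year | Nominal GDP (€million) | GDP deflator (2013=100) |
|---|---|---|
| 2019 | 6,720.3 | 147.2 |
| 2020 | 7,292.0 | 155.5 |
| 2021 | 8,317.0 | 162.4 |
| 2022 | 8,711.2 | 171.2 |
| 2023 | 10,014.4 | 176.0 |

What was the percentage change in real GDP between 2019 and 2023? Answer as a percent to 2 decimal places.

Real GDP 2019 = 6720.3/1.472 = 4565.42.
Real GDP 2023 = 10014.4/1.760 = 5690.00.
Change = 5690.00/4565.42 − 1 = 0.2463.

24.63%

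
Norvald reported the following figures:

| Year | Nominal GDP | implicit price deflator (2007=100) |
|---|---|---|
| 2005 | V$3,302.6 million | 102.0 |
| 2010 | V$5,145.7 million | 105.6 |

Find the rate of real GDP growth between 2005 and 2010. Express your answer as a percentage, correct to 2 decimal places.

Deflate each year: 2005 → 3302.6/1.020 = 3237.84; 2010 → 5145.7/1.056 = 4872.82.
So real GDP changed by 4872.82/3237.84 − 1 = 0.5050, i.e. 50.50%.

50.50%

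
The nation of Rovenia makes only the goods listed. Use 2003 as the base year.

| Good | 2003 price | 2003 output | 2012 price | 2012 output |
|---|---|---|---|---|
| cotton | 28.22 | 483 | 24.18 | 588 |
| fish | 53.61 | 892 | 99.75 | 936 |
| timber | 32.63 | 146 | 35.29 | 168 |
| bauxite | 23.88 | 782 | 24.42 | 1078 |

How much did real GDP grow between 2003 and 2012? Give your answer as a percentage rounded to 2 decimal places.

15.44%

Real GDP 2003 = Nominal GDP 2003 = 28.22·483 + 53.61·892 + 32.63·146 + 23.88·782 = 84888.52.
Real GDP 2012 (at 2003 prices) = 28.22·588 + 53.61·936 + 32.63·168 + 23.88·1078 = 97996.80.
Real growth = 97996.80/84888.52 − 1 = 0.1544.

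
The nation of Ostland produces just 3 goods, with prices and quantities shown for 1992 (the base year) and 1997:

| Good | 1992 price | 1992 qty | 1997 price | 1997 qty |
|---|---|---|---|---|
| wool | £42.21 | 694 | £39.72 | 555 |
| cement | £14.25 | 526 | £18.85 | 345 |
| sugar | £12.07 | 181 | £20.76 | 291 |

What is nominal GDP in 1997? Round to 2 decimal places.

Nominal GDP 1997 = Σ (p_1997 × q_1997) = 39.72·555 + 18.85·345 + 20.76·291 = 34589.01.

£34589.01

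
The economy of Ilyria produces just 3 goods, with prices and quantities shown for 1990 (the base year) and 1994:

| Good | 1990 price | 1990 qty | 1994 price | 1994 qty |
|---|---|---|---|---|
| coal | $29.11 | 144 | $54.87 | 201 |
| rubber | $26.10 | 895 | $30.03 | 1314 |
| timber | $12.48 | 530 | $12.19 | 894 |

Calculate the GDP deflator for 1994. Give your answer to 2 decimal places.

Nominal GDP 1994 = 54.87·201 + 30.03·1314 + 12.19·894 = 61386.15.
Real GDP 1994 (at 1990 prices) = 29.11·201 + 26.10·1314 + 12.48·894 = 51303.63.
Deflator = Nominal/Real × 100 = 61386.15/51303.63 × 100 = 119.653.

119.65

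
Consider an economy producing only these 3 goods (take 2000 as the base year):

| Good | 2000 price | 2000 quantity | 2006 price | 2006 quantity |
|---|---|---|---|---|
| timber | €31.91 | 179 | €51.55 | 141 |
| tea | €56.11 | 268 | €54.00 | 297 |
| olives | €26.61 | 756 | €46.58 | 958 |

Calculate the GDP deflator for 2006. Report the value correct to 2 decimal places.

145.60

Nominal GDP 2006 = 51.55·141 + 54.00·297 + 46.58·958 = 67930.19.
Real GDP 2006 (at 2000 prices) = 31.91·141 + 56.11·297 + 26.61·958 = 46656.36.
Deflator = Nominal/Real × 100 = 67930.19/46656.36 × 100 = 145.597.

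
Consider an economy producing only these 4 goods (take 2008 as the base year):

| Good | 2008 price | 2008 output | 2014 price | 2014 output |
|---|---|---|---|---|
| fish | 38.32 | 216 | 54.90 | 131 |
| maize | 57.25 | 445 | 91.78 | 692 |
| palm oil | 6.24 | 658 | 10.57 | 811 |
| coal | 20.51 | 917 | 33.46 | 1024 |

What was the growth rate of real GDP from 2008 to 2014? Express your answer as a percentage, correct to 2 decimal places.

24.76%

Real GDP 2008 = Nominal GDP 2008 = 38.32·216 + 57.25·445 + 6.24·658 + 20.51·917 = 56666.96.
Real GDP 2014 (at 2008 prices) = 38.32·131 + 57.25·692 + 6.24·811 + 20.51·1024 = 70699.80.
Real growth = 70699.80/56666.96 − 1 = 0.2476.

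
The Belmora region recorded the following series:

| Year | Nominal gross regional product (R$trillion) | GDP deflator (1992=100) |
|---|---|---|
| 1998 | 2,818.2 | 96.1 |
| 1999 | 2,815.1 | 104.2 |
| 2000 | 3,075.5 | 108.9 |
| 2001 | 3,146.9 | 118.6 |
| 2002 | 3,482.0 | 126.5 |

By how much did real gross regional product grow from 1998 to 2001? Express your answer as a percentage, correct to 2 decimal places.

-9.52%

Real gross regional product 1998 = 2818.2/0.961 = 2932.57.
Real gross regional product 2001 = 3146.9/1.186 = 2653.37.
Change = 2653.37/2932.57 − 1 = -0.0952.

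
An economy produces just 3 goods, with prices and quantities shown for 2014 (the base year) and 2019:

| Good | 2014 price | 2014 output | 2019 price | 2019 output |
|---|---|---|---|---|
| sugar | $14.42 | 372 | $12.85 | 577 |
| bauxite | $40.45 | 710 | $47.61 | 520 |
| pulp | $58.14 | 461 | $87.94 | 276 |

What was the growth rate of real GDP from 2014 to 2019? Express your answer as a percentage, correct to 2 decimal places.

Real GDP 2014 = Nominal GDP 2014 = 14.42·372 + 40.45·710 + 58.14·461 = 60886.28.
Real GDP 2019 (at 2014 prices) = 14.42·577 + 40.45·520 + 58.14·276 = 45400.98.
Real growth = 45400.98/60886.28 − 1 = -0.2543.

-25.43%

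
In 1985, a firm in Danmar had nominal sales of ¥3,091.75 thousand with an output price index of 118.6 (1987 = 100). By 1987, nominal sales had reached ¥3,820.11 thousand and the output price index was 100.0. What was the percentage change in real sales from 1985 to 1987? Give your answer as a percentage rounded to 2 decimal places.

Real sales 1985 = 3091.75 / 1.186 = 2606.87.
Real sales 1987 = 3820.11 / 1.000 = 3820.11.
Real growth = 3820.11 / 2606.87 − 1 = 0.4654.

46.54%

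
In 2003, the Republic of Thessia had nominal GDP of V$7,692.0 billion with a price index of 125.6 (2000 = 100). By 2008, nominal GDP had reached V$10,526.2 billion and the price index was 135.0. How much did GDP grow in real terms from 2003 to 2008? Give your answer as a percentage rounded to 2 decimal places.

Deflate each year: 2003 → 7692.0/1.256 = 6124.20; 2008 → 10526.2/1.350 = 7797.19.
So real GDP changed by 7797.19/6124.20 − 1 = 0.2732, i.e. 27.32%.

27.32%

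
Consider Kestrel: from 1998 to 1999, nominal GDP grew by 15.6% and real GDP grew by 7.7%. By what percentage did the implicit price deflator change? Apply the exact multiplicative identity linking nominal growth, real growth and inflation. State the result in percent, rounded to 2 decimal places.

7.34%

(1 + g_nom) = (1 + g_real)(1 + π), so π = 1.1560 / 1.0770 − 1 = 0.07335.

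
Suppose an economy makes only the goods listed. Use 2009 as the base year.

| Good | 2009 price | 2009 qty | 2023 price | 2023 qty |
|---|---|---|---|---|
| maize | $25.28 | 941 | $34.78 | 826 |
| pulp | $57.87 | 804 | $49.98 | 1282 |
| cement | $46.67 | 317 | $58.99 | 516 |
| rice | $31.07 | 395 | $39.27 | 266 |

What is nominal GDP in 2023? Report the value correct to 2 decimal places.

$133687.30

Nominal GDP 2023 = Σ (p_2023 × q_2023) = 34.78·826 + 49.98·1282 + 58.99·516 + 39.27·266 = 133687.30.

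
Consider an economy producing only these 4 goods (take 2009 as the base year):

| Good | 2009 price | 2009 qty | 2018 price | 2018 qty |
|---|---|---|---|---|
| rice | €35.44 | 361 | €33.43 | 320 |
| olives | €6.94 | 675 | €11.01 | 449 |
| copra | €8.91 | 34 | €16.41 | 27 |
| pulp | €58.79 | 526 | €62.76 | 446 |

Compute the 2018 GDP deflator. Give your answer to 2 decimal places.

Nominal GDP 2018 = 33.43·320 + 11.01·449 + 16.41·27 + 62.76·446 = 44075.12.
Real GDP 2018 (at 2009 prices) = 35.44·320 + 6.94·449 + 8.91·27 + 58.79·446 = 40917.77.
Deflator = Nominal/Real × 100 = 44075.12/40917.77 × 100 = 107.716.

107.72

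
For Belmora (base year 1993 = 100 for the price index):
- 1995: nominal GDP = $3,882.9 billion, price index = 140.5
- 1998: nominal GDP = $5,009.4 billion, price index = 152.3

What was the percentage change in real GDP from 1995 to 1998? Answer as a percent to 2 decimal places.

19.02%

Deflate each year: 1995 → 3882.9/1.405 = 2763.63; 1998 → 5009.4/1.523 = 3289.17.
So real GDP changed by 3289.17/2763.63 − 1 = 0.1902, i.e. 19.02%.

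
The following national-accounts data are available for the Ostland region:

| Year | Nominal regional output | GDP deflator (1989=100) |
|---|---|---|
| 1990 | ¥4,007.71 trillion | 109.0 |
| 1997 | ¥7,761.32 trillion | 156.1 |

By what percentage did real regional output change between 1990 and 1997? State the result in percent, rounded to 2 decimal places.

35.23%

Deflate each year: 1990 → 4007.71/1.090 = 3676.80; 1997 → 7761.32/1.561 = 4972.02.
So real regional output changed by 4972.02/3676.80 − 1 = 0.3523, i.e. 35.23%.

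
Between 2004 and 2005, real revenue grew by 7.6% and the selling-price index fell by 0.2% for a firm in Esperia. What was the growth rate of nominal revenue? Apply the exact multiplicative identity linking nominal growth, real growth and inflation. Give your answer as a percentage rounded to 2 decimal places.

7.38%

(1 + g_nom) = (1 + g_real)(1 + π) = 1.0760 × 0.9980 = 1.07385.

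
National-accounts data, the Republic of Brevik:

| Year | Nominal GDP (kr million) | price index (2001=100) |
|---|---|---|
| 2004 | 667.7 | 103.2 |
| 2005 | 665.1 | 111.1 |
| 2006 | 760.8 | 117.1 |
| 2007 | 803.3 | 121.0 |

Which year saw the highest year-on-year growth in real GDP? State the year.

2005: real = 665.1/1.111 = 598.65; growth vs 2004 (647.00) = -7.47%.
2006: real = 760.8/1.171 = 649.70; growth vs 2005 (598.65) = 8.53%.
2007: real = 803.3/1.210 = 663.88; growth vs 2006 (649.70) = 2.18%.

2006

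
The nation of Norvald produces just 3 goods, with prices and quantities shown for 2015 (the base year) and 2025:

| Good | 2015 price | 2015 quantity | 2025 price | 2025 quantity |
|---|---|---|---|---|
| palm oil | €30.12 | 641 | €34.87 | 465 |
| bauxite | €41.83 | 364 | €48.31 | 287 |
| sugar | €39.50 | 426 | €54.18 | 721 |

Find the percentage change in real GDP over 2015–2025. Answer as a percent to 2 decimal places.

Real GDP 2015 = Nominal GDP 2015 = 30.12·641 + 41.83·364 + 39.50·426 = 51360.04.
Real GDP 2025 (at 2015 prices) = 30.12·465 + 41.83·287 + 39.50·721 = 54490.51.
Real growth = 54490.51/51360.04 − 1 = 0.0610.

6.10%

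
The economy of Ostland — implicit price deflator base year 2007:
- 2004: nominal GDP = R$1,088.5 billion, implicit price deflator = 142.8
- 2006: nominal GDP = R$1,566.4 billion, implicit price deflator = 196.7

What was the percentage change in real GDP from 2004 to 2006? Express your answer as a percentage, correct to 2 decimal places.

4.47%

Real GDP 2004 = 1088.5 / 1.428 = 762.25.
Real GDP 2006 = 1566.4 / 1.967 = 796.34.
Real growth = 796.34 / 762.25 − 1 = 0.0447.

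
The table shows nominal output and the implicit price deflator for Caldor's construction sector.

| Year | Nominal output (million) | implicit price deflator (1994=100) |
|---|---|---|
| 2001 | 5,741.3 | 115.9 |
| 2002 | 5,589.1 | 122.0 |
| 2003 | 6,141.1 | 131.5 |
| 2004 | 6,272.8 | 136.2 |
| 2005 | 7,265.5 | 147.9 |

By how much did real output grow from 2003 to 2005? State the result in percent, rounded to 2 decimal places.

Real output 2003 = 6141.1/1.315 = 4670.04.
Real output 2005 = 7265.5/1.479 = 4912.44.
Change = 4912.44/4670.04 − 1 = 0.0519.

5.19%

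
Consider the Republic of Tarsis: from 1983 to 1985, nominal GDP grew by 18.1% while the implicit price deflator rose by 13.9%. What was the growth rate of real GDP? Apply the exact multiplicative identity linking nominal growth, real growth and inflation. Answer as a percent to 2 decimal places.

3.69%

(1 + g_nom) = (1 + g_real)(1 + π), so g_real = 1.1810 / 1.1390 − 1 = 0.03687.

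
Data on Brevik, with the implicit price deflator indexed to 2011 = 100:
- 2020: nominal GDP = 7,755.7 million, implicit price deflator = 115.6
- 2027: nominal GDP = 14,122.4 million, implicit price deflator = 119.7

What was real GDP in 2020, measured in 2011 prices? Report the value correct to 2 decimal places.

6,709.08 million

Real GDP = Nominal / (implicit price deflator/100) = 7755.7 / 1.156 = 6709.08.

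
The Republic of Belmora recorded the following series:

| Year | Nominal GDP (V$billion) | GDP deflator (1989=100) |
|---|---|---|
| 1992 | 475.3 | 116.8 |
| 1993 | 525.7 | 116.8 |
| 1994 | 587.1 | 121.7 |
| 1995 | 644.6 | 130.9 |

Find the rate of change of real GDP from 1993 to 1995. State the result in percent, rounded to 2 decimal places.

Real GDP 1993 = 525.7/1.168 = 450.09.
Real GDP 1995 = 644.6/1.309 = 492.44.
Change = 492.44/450.09 − 1 = 0.0941.

9.41%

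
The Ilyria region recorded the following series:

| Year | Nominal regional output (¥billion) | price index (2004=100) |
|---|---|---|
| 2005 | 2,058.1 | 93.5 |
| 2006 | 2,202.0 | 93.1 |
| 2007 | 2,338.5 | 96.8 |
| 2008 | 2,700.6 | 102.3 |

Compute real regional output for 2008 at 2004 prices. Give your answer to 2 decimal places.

Real regional output 2008 = 2700.6 / 1.023 = 2639.88.

¥2,639.88 billion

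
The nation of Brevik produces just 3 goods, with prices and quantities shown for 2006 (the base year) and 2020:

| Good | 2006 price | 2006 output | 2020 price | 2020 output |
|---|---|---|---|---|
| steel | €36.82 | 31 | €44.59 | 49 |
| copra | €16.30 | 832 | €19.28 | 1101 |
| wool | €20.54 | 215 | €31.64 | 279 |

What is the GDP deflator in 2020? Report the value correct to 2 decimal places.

126.52

Nominal GDP 2020 = 44.59·49 + 19.28·1101 + 31.64·279 = 32239.75.
Real GDP 2020 (at 2006 prices) = 36.82·49 + 16.30·1101 + 20.54·279 = 25481.14.
Deflator = Nominal/Real × 100 = 32239.75/25481.14 × 100 = 126.524.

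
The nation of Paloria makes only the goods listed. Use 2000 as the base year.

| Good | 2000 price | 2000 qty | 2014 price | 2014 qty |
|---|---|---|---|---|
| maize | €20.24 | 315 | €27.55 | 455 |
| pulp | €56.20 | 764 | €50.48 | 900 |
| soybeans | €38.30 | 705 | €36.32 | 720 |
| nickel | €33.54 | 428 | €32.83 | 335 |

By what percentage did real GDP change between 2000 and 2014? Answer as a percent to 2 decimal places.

Real GDP 2000 = Nominal GDP 2000 = 20.24·315 + 56.20·764 + 38.30·705 + 33.54·428 = 90669.02.
Real GDP 2014 (at 2000 prices) = 20.24·455 + 56.20·900 + 38.30·720 + 33.54·335 = 98601.10.
Real growth = 98601.10/90669.02 − 1 = 0.0875.

8.75%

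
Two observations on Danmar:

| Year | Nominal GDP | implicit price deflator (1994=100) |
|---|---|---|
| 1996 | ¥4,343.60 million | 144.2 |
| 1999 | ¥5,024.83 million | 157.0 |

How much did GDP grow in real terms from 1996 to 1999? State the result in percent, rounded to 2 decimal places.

6.25%

Real GDP 1996 = 4343.60 / 1.442 = 3012.21.
Real GDP 1999 = 5024.83 / 1.570 = 3200.53.
Real growth = 3200.53 / 3012.21 − 1 = 0.0625.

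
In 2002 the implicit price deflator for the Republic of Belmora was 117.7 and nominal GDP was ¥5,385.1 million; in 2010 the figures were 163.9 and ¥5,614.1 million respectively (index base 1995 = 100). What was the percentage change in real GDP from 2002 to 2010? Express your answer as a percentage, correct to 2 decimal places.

Real GDP 2002 = 5385.1 / 1.177 = 4575.28.
Real GDP 2010 = 5614.1 / 1.639 = 3425.32.
Real growth = 3425.32 / 4575.28 − 1 = -0.2513.

-25.13%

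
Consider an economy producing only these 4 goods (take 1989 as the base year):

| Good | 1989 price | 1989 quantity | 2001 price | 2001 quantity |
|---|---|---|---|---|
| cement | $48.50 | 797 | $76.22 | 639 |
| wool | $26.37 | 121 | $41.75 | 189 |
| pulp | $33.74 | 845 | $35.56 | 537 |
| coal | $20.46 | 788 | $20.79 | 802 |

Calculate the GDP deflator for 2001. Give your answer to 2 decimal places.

Nominal GDP 2001 = 76.22·639 + 41.75·189 + 35.56·537 + 20.79·802 = 92364.63.
Real GDP 2001 (at 1989 prices) = 48.50·639 + 26.37·189 + 33.74·537 + 20.46·802 = 70502.73.
Deflator = Nominal/Real × 100 = 92364.63/70502.73 × 100 = 131.009.

131.01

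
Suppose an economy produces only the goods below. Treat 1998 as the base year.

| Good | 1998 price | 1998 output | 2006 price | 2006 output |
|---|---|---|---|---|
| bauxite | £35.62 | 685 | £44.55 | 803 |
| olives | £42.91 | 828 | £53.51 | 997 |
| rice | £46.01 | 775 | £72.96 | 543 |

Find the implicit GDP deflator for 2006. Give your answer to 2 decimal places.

Nominal GDP 2006 = 44.55·803 + 53.51·997 + 72.96·543 = 128740.40.
Real GDP 2006 (at 1998 prices) = 35.62·803 + 42.91·997 + 46.01·543 = 96367.56.
Deflator = Nominal/Real × 100 = 128740.40/96367.56 × 100 = 133.593.

133.59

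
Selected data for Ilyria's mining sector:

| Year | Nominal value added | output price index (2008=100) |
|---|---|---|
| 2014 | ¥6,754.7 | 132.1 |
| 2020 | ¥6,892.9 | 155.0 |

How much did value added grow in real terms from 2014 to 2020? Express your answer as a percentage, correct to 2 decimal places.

-13.03%

Deflate each year: 2014 → 6754.7/1.321 = 5113.32; 2020 → 6892.9/1.550 = 4447.03.
So real value added changed by 4447.03/5113.32 − 1 = -0.1303, i.e. -13.03%.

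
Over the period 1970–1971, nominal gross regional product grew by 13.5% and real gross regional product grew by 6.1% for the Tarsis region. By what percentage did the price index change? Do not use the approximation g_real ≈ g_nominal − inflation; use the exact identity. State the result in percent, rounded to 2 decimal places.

(1 + g_nom) = (1 + g_real)(1 + π), so π = 1.1350 / 1.0610 − 1 = 0.06975.

6.97%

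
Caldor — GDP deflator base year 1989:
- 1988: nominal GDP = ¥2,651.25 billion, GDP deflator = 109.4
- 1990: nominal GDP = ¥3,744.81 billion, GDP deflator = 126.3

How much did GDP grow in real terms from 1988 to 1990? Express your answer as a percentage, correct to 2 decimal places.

22.35%

Real GDP 1988 = 2651.25 / 1.094 = 2423.45.
Real GDP 1990 = 3744.81 / 1.263 = 2965.01.
Real growth = 2965.01 / 2423.45 − 1 = 0.2235.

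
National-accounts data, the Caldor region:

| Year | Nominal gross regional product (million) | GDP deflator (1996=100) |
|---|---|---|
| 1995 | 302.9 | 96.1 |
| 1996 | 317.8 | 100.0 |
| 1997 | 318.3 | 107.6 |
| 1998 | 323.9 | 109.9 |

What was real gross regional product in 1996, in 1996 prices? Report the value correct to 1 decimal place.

Real gross regional product 1996 = 317.8 / 1.000 = 317.80.

317.8 million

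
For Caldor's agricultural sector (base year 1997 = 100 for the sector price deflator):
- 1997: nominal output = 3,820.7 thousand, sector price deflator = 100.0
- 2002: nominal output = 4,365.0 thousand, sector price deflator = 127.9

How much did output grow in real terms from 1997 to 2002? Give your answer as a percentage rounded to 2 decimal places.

-10.68%

Real output 1997 = 3820.7 / 1.000 = 3820.70.
Real output 2002 = 4365.0 / 1.279 = 3412.82.
Real growth = 3412.82 / 3820.70 − 1 = -0.1068.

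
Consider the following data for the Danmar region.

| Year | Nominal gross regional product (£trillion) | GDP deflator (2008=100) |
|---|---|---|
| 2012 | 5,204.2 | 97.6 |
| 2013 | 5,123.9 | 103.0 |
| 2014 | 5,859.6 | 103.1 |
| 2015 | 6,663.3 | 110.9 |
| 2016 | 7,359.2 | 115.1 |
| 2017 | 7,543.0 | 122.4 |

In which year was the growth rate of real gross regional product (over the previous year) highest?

2013: real = 5123.9/1.030 = 4974.66; growth vs 2012 (5332.17) = -6.70%.
2014: real = 5859.6/1.031 = 5683.41; growth vs 2013 (4974.66) = 14.25%.
2015: real = 6663.3/1.109 = 6008.39; growth vs 2014 (5683.41) = 5.72%.
2016: real = 7359.2/1.151 = 6393.74; growth vs 2015 (6008.39) = 6.41%.
2017: real = 7543.0/1.224 = 6162.58; growth vs 2016 (6393.74) = -3.62%.

2014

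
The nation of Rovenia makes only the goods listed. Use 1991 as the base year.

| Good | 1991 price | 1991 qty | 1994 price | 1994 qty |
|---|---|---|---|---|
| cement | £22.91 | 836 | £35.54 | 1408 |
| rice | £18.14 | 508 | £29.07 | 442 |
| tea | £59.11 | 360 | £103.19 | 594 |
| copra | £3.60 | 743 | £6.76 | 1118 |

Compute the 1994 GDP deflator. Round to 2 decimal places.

165.90

Nominal GDP 1994 = 35.54·1408 + 29.07·442 + 103.19·594 + 6.76·1118 = 131741.80.
Real GDP 1994 (at 1991 prices) = 22.91·1408 + 18.14·442 + 59.11·594 + 3.60·1118 = 79411.30.
Deflator = Nominal/Real × 100 = 131741.80/79411.30 × 100 = 165.898.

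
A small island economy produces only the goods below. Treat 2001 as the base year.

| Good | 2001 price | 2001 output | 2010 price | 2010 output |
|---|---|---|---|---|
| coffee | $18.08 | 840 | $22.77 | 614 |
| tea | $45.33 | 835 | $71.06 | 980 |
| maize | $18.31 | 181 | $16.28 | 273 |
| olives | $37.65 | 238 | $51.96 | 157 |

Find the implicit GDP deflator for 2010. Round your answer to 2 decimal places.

144.84

Nominal GDP 2010 = 22.77·614 + 71.06·980 + 16.28·273 + 51.96·157 = 96221.74.
Real GDP 2010 (at 2001 prices) = 18.08·614 + 45.33·980 + 18.31·273 + 37.65·157 = 66434.20.
Deflator = Nominal/Real × 100 = 96221.74/66434.20 × 100 = 144.838.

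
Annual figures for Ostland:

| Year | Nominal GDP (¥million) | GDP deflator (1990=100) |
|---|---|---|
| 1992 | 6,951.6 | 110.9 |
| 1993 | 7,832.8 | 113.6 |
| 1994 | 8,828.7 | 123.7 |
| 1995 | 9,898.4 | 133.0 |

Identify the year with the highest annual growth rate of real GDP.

1993: real = 7832.8/1.136 = 6895.07; growth vs 1992 (6268.35) = 10.00%.
1994: real = 8828.7/1.237 = 7137.19; growth vs 1993 (6895.07) = 3.51%.
1995: real = 9898.4/1.330 = 7442.41; growth vs 1994 (7137.19) = 4.28%.

1993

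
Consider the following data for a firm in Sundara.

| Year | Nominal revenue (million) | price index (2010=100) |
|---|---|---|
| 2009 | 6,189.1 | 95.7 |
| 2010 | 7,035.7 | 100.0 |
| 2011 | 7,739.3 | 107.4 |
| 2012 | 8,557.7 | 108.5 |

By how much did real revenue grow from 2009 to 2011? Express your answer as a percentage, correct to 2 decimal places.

Real revenue 2009 = 6189.1/0.957 = 6467.19.
Real revenue 2011 = 7739.3/1.074 = 7206.05.
Change = 7206.05/6467.19 − 1 = 0.1142.

11.42%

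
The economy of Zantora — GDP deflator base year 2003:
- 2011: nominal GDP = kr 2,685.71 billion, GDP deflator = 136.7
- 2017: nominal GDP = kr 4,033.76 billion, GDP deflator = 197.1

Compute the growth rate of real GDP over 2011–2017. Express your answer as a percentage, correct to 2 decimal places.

Real GDP 2011 = 2685.71 / 1.367 = 1964.67.
Real GDP 2017 = 4033.76 / 1.971 = 2046.56.
Real growth = 2046.56 / 1964.67 − 1 = 0.0417.

4.17%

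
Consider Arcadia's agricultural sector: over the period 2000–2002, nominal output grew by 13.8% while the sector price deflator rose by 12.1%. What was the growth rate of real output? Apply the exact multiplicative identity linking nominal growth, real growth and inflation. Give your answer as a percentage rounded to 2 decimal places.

(1 + g_nom) = (1 + g_real)(1 + π), so g_real = 1.1380 / 1.1210 − 1 = 0.01517.

1.52%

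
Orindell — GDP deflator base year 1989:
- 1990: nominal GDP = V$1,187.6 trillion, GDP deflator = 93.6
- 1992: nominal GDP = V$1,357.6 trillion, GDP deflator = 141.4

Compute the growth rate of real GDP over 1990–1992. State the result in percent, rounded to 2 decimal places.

-24.33%

Deflate each year: 1990 → 1187.6/0.936 = 1268.80; 1992 → 1357.6/1.414 = 960.11.
So real GDP changed by 960.11/1268.80 − 1 = -0.2433, i.e. -24.33%.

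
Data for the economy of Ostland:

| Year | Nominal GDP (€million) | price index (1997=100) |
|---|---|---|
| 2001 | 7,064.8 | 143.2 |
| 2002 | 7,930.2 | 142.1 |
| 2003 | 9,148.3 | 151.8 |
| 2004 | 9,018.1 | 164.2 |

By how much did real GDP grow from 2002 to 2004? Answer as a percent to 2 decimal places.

-1.59%

Real GDP 2002 = 7930.2/1.421 = 5580.72.
Real GDP 2004 = 9018.1/1.642 = 5492.14.
Change = 5492.14/5580.72 − 1 = -0.0159.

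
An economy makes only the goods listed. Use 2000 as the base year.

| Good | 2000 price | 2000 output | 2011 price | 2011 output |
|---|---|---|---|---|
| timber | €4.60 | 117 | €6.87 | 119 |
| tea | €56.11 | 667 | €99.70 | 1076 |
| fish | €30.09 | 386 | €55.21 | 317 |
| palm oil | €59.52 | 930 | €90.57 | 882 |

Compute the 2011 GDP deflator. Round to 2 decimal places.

167.11

Nominal GDP 2011 = 6.87·119 + 99.70·1076 + 55.21·317 + 90.57·882 = 205479.04.
Real GDP 2011 (at 2000 prices) = 4.60·119 + 56.11·1076 + 30.09·317 + 59.52·882 = 122956.93.
Deflator = Nominal/Real × 100 = 205479.04/122956.93 × 100 = 167.115.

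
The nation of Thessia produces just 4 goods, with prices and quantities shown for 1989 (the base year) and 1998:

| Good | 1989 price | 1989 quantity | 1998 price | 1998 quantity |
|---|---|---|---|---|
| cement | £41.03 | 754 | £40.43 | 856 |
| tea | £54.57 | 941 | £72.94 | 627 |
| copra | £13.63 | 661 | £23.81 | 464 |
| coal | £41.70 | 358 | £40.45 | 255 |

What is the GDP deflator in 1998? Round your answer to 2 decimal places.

Nominal GDP 1998 = 40.43·856 + 72.94·627 + 23.81·464 + 40.45·255 = 101704.05.
Real GDP 1998 (at 1989 prices) = 41.03·856 + 54.57·627 + 13.63·464 + 41.70·255 = 86294.89.
Deflator = Nominal/Real × 100 = 101704.05/86294.89 × 100 = 117.856.

117.86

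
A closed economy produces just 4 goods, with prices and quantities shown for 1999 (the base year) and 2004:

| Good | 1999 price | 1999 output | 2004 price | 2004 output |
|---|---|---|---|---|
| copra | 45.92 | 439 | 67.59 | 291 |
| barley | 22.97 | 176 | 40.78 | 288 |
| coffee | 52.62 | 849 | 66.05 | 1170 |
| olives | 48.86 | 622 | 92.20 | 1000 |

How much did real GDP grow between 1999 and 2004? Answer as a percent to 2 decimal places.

Real GDP 1999 = Nominal GDP 1999 = 45.92·439 + 22.97·176 + 52.62·849 + 48.86·622 = 99266.90.
Real GDP 2004 (at 1999 prices) = 45.92·291 + 22.97·288 + 52.62·1170 + 48.86·1000 = 130403.48.
Real growth = 130403.48/99266.90 − 1 = 0.3137.

31.37%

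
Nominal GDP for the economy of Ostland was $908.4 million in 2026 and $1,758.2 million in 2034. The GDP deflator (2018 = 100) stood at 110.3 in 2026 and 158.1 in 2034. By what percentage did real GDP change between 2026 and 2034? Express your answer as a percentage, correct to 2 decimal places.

Deflate each year: 2026 → 908.4/1.103 = 823.57; 2034 → 1758.2/1.581 = 1112.08.
So real GDP changed by 1112.08/823.57 − 1 = 0.3503, i.e. 35.03%.

35.03%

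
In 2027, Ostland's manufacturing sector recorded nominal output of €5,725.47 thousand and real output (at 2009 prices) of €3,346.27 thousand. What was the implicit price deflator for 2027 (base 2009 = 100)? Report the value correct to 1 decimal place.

implicit price deflator = (Nominal / Real) × 100 = 5725.47 / 3346.27 × 100 = 171.10.

171.1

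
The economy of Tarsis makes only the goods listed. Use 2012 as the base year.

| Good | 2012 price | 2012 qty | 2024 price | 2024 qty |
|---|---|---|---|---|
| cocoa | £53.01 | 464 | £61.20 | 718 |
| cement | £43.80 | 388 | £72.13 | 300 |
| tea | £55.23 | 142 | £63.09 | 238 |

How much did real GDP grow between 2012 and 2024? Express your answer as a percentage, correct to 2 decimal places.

Real GDP 2012 = Nominal GDP 2012 = 53.01·464 + 43.80·388 + 55.23·142 = 49433.70.
Real GDP 2024 (at 2012 prices) = 53.01·718 + 43.80·300 + 55.23·238 = 64345.92.
Real growth = 64345.92/49433.70 − 1 = 0.3017.

30.17%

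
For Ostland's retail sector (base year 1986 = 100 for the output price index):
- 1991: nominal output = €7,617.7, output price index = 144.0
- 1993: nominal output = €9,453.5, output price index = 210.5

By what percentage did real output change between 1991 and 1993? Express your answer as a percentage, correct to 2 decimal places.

Real output 1991 = 7617.7 / 1.440 = 5290.07.
Real output 1993 = 9453.5 / 2.105 = 4490.97.
Real growth = 4490.97 / 5290.07 − 1 = -0.1511.

-15.11%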